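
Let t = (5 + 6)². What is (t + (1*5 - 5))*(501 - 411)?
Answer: 10890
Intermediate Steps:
t = 121 (t = 11² = 121)
(t + (1*5 - 5))*(501 - 411) = (121 + (1*5 - 5))*(501 - 411) = (121 + (5 - 5))*90 = (121 + 0)*90 = 121*90 = 10890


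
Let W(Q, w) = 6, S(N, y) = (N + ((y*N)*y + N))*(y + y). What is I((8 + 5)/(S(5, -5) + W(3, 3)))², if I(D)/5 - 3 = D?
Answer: 403809025/1806336 ≈ 223.55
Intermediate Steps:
S(N, y) = 2*y*(2*N + N*y²) (S(N, y) = (N + ((N*y)*y + N))*(2*y) = (N + (N*y² + N))*(2*y) = (N + (N + N*y²))*(2*y) = (2*N + N*y²)*(2*y) = 2*y*(2*N + N*y²))
I(D) = 15 + 5*D
I((8 + 5)/(S(5, -5) + W(3, 3)))² = (15 + 5*((8 + 5)/(2*5*(-5)*(2 + (-5)²) + 6)))² = (15 + 5*(13/(2*5*(-5)*(2 + 25) + 6)))² = (15 + 5*(13/(2*5*(-5)*27 + 6)))² = (15 + 5*(13/(-1350 + 6)))² = (15 + 5*(13/(-1344)))² = (15 + 5*(13*(-1/1344)))² = (15 + 5*(-13/1344))² = (15 - 65/1344)² = (20095/1344)² = 403809025/1806336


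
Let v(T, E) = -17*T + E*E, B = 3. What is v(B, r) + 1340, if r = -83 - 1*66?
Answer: 23490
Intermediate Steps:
r = -149 (r = -83 - 66 = -149)
v(T, E) = E**2 - 17*T (v(T, E) = -17*T + E**2 = E**2 - 17*T)
v(B, r) + 1340 = ((-149)**2 - 17*3) + 1340 = (22201 - 51) + 1340 = 22150 + 1340 = 23490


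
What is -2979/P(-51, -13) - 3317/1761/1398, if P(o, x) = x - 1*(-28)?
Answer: -2444661439/12309390 ≈ -198.60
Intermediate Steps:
P(o, x) = 28 + x (P(o, x) = x + 28 = 28 + x)
-2979/P(-51, -13) - 3317/1761/1398 = -2979/(28 - 13) - 3317/1761/1398 = -2979/15 - 3317*1/1761*(1/1398) = -2979*1/15 - 3317/1761*1/1398 = -993/5 - 3317/2461878 = -2444661439/12309390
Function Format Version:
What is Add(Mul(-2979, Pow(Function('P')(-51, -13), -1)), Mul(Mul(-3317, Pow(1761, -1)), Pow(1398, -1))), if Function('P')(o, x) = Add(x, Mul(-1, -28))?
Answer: Rational(-2444661439, 12309390) ≈ -198.60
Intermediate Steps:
Function('P')(o, x) = Add(28, x) (Function('P')(o, x) = Add(x, 28) = Add(28, x))
Add(Mul(-2979, Pow(Function('P')(-51, -13), -1)), Mul(Mul(-3317, Pow(1761, -1)), Pow(1398, -1))) = Add(Mul(-2979, Pow(Add(28, -13), -1)), Mul(Mul(-3317, Pow(1761, -1)), Pow(1398, -1))) = Add(Mul(-2979, Pow(15, -1)), Mul(Mul(-3317, Rational(1, 1761)), Rational(1, 1398))) = Add(Mul(-2979, Rational(1, 15)), Mul(Rational(-3317, 1761), Rational(1, 1398))) = Add(Rational(-993, 5), Rational(-3317, 2461878)) = Rational(-2444661439, 12309390)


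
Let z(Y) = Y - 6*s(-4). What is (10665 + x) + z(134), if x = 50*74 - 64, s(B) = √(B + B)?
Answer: 14435 - 12*I*√2 ≈ 14435.0 - 16.971*I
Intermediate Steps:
s(B) = √2*√B (s(B) = √(2*B) = √2*√B)
z(Y) = Y - 12*I*√2 (z(Y) = Y - 6*√2*√(-4) = Y - 6*√2*2*I = Y - 12*I*√2)
x = 3636 (x = 3700 - 64 = 3636)
(10665 + x) + z(134) = (10665 + 3636) + (134 - 12*I*√2) = 14301 + (134 - 12*I*√2) = 14435 - 12*I*√2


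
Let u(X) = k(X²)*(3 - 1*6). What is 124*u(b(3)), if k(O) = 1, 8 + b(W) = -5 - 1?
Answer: -372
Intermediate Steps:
b(W) = -14 (b(W) = -8 + (-5 - 1) = -8 - 6 = -14)
u(X) = -3 (u(X) = 1*(3 - 1*6) = 1*(3 - 6) = 1*(-3) = -3)
124*u(b(3)) = 124*(-3) = -372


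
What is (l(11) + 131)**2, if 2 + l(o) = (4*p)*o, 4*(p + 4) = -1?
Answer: 3364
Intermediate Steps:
p = -17/4 (p = -4 + (1/4)*(-1) = -4 - 1/4 = -17/4 ≈ -4.2500)
l(o) = -2 - 17*o (l(o) = -2 + (4*(-17/4))*o = -2 - 17*o)
(l(11) + 131)**2 = ((-2 - 17*11) + 131)**2 = ((-2 - 187) + 131)**2 = (-189 + 131)**2 = (-58)**2 = 3364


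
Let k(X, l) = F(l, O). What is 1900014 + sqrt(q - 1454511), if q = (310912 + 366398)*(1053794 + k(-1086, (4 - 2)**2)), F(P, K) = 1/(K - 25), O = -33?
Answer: 1900014 + sqrt(600258492026994)/29 ≈ 2.7448e+6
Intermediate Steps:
F(P, K) = 1/(-25 + K)
k(X, l) = -1/58 (k(X, l) = 1/(-25 - 33) = 1/(-58) = -1/58)
q = 20698610871405/29 (q = (310912 + 366398)*(1053794 - 1/58) = 677310*(61120051/58) = 20698610871405/29 ≈ 7.1374e+11)
1900014 + sqrt(q - 1454511) = 1900014 + sqrt(20698610871405/29 - 1454511) = 1900014 + sqrt(20698568690586/29) = 1900014 + sqrt(600258492026994)/29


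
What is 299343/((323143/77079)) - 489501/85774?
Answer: 1978910392164435/27717267682 ≈ 71396.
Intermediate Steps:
299343/((323143/77079)) - 489501/85774 = 299343/((323143*(1/77079))) - 489501*1/85774 = 299343/(323143/77079) - 489501/85774 = 299343*(77079/323143) - 489501/85774 = 23073059097/323143 - 489501/85774 = 1978910392164435/27717267682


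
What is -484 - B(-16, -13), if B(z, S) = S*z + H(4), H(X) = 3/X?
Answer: -2771/4 ≈ -692.75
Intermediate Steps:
B(z, S) = ¾ + S*z (B(z, S) = S*z + 3/4 = S*z + 3*(¼) = S*z + ¾ = ¾ + S*z)
-484 - B(-16, -13) = -484 - (¾ - 13*(-16)) = -484 - (¾ + 208) = -484 - 1*835/4 = -484 - 835/4 = -2771/4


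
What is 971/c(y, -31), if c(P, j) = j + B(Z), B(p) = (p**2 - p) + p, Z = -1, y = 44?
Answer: -971/30 ≈ -32.367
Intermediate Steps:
B(p) = p**2
c(P, j) = 1 + j (c(P, j) = j + (-1)**2 = j + 1 = 1 + j)
971/c(y, -31) = 971/(1 - 31) = 971/(-30) = 971*(-1/30) = -971/30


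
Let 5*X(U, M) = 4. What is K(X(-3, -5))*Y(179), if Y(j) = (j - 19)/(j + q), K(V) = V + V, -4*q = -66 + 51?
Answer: 1024/731 ≈ 1.4008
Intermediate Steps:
q = 15/4 (q = -(-66 + 51)/4 = -¼*(-15) = 15/4 ≈ 3.7500)
X(U, M) = ⅘ (X(U, M) = (⅕)*4 = ⅘)
K(V) = 2*V
Y(j) = (-19 + j)/(15/4 + j) (Y(j) = (j - 19)/(j + 15/4) = (-19 + j)/(15/4 + j))
K(X(-3, -5))*Y(179) = (2*(⅘))*(4*(-19 + 179)/(15 + 4*179)) = 8*(4*160/(15 + 716))/5 = 8*(4*160/731)/5 = 8*(4*(1/731)*160)/5 = (8/5)*(640/731) = 1024/731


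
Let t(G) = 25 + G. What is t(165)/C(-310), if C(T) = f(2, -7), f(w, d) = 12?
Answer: 95/6 ≈ 15.833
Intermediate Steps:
C(T) = 12
t(165)/C(-310) = (25 + 165)/12 = 190*(1/12) = 95/6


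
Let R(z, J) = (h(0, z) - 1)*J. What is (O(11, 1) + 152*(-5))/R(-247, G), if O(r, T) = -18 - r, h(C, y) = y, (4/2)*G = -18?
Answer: -263/744 ≈ -0.35349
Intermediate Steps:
G = -9 (G = (1/2)*(-18) = -9)
R(z, J) = J*(-1 + z) (R(z, J) = (z - 1)*J = (-1 + z)*J = J*(-1 + z))
(O(11, 1) + 152*(-5))/R(-247, G) = ((-18 - 1*11) + 152*(-5))/((-9*(-1 - 247))) = ((-18 - 11) - 760)/((-9*(-248))) = (-29 - 760)/2232 = -789*1/2232 = -263/744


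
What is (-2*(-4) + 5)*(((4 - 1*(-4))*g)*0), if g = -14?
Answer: 0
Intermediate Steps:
(-2*(-4) + 5)*(((4 - 1*(-4))*g)*0) = (-2*(-4) + 5)*(((4 - 1*(-4))*(-14))*0) = (8 + 5)*(((4 + 4)*(-14))*0) = 13*((8*(-14))*0) = 13*(-112*0) = 13*0 = 0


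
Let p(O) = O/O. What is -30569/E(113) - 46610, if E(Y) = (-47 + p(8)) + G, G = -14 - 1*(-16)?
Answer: -183661/4 ≈ -45915.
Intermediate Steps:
p(O) = 1
G = 2 (G = -14 + 16 = 2)
E(Y) = -44 (E(Y) = (-47 + 1) + 2 = -46 + 2 = -44)
-30569/E(113) - 46610 = -30569/(-44) - 46610 = -30569*(-1/44) - 46610 = 2779/4 - 46610 = -183661/4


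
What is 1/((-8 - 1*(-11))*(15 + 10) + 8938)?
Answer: 1/9013 ≈ 0.00011095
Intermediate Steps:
1/((-8 - 1*(-11))*(15 + 10) + 8938) = 1/((-8 + 11)*25 + 8938) = 1/(3*25 + 8938) = 1/(75 + 8938) = 1/9013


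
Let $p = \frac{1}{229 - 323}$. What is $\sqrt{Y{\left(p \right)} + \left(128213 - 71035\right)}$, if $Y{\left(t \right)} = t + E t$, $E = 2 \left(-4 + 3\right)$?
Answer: $\frac{\sqrt{505224902}}{94} \approx 239.12$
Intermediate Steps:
$p = - \frac{1}{94}$ ($p = \frac{1}{-94} = - \frac{1}{94} \approx -0.010638$)
$E = -2$ ($E = 2 \left(-1\right) = -2$)
$Y{\left(t \right)} = - t$ ($Y{\left(t \right)} = t - 2 t = - t$)
$\sqrt{Y{\left(p \right)} + \left(128213 - 71035\right)} = \sqrt{\left(-1\right) \left(- \frac{1}{94}\right) + \left(128213 - 71035\right)} = \sqrt{\frac{1}{94} + 57178} = \sqrt{\frac{5374733}{94}} = \frac{\sqrt{505224902}}{94}$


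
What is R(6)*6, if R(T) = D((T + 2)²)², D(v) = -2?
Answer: 24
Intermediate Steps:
R(T) = 4 (R(T) = (-2)² = 4)
R(6)*6 = 4*6 = 24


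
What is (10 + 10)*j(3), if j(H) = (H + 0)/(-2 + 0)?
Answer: -30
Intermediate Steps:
j(H) = -H/2 (j(H) = H/(-2) = H*(-½) = -H/2)
(10 + 10)*j(3) = (10 + 10)*(-½*3) = 20*(-3/2) = -30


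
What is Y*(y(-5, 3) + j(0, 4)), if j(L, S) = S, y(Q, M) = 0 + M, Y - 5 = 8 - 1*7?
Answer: 42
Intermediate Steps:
Y = 6 (Y = 5 + (8 - 1*7) = 5 + (8 - 7) = 5 + 1 = 6)
y(Q, M) = M
Y*(y(-5, 3) + j(0, 4)) = 6*(3 + 4) = 6*7 = 42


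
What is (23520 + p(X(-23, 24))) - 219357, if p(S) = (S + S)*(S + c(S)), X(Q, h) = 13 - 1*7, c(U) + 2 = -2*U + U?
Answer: -195861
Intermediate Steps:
c(U) = -2 - U (c(U) = -2 + (-2*U + U) = -2 - U)
X(Q, h) = 6 (X(Q, h) = 13 - 7 = 6)
p(S) = -4*S (p(S) = (S + S)*(S + (-2 - S)) = (2*S)*(-2) = -4*S)
(23520 + p(X(-23, 24))) - 219357 = (23520 - 4*6) - 219357 = (23520 - 24) - 219357 = 23496 - 219357 = -195861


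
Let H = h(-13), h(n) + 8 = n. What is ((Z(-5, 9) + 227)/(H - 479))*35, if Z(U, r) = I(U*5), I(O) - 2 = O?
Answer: -357/25 ≈ -14.280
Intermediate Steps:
I(O) = 2 + O
Z(U, r) = 2 + 5*U (Z(U, r) = 2 + U*5 = 2 + 5*U)
h(n) = -8 + n
H = -21 (H = -8 - 13 = -21)
((Z(-5, 9) + 227)/(H - 479))*35 = (((2 + 5*(-5)) + 227)/(-21 - 479))*35 = (((2 - 25) + 227)/(-500))*35 = ((-23 + 227)*(-1/500))*35 = (204*(-1/500))*35 = -51/125*35 = -357/25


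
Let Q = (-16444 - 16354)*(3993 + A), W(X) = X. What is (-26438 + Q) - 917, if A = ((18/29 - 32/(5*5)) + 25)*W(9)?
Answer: -100176659279/725 ≈ -1.3817e+8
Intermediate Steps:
A = 158823/725 (A = ((18/29 - 32/(5*5)) + 25)*9 = ((18*(1/29) - 32/25) + 25)*9 = ((18/29 - 32*1/25) + 25)*9 = ((18/29 - 32/25) + 25)*9 = (-478/725 + 25)*9 = (17647/725)*9 = 158823/725 ≈ 219.07)
Q = -100156826904/725 (Q = (-16444 - 16354)*(3993 + 158823/725) = -32798*3053748/725 = -100156826904/725 ≈ -1.3815e+8)
(-26438 + Q) - 917 = (-26438 - 100156826904/725) - 917 = -100175994454/725 - 917 = -100176659279/725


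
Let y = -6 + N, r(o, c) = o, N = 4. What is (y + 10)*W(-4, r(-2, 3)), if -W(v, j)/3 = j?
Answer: 48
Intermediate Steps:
W(v, j) = -3*j
y = -2 (y = -6 + 4 = -2)
(y + 10)*W(-4, r(-2, 3)) = (-2 + 10)*(-3*(-2)) = 8*6 = 48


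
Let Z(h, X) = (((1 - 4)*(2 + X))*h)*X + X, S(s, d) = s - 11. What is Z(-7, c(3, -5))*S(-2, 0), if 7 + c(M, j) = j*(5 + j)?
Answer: -9464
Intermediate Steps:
c(M, j) = -7 + j*(5 + j)
S(s, d) = -11 + s
Z(h, X) = X + X*h*(-6 - 3*X) (Z(h, X) = ((-3*(2 + X))*h)*X + X = ((-6 - 3*X)*h)*X + X = (h*(-6 - 3*X))*X + X = X*h*(-6 - 3*X) + X = X + X*h*(-6 - 3*X))
Z(-7, c(3, -5))*S(-2, 0) = ((-7 + (-5)² + 5*(-5))*(1 - 6*(-7) - 3*(-7 + (-5)² + 5*(-5))*(-7)))*(-11 - 2) = ((-7 + 25 - 25)*(1 + 42 - 3*(-7 + 25 - 25)*(-7)))*(-13) = -7*(1 + 42 - 3*(-7)*(-7))*(-13) = -7*(1 + 42 - 147)*(-13) = -7*(-104)*(-13) = 728*(-13) = -9464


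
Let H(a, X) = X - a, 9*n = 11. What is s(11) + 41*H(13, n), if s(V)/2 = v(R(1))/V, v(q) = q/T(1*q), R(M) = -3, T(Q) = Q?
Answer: -47788/99 ≈ -482.71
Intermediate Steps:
n = 11/9 (n = (1/9)*11 = 11/9 ≈ 1.2222)
v(q) = 1 (v(q) = q/((1*q)) = q/q = 1)
s(V) = 2/V (s(V) = 2*(1/V) = 2/V)
s(11) + 41*H(13, n) = 2/11 + 41*(11/9 - 1*13) = 2*(1/11) + 41*(11/9 - 13) = 2/11 + 41*(-106/9) = 2/11 - 4346/9 = -47788/99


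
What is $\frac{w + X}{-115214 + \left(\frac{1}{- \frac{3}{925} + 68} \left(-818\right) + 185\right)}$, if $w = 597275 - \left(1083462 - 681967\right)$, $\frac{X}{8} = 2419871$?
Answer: $- \frac{1229934984956}{7235735663} \approx -169.98$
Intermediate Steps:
$X = 19358968$ ($X = 8 \cdot 2419871 = 19358968$)
$w = 195780$ ($w = 597275 - \left(1083462 - 681967\right) = 597275 - 401495 = 195780$)
$\frac{w + X}{-115214 + \left(\frac{1}{- \frac{3}{925} + 68} \left(-818\right) + 185\right)} = \frac{195780 + 19358968}{-115214 + \left(\frac{1}{- \frac{3}{925} + 68} \left(-818\right) + 185\right)} = \frac{19554748}{-115214 + \left(\frac{1}{\left(-3\right) \frac{1}{925} + 68} \left(-818\right) + 185\right)} = \frac{19554748}{-115214 + \left(\frac{1}{- \frac{3}{925} + 68} \left(-818\right) + 185\right)} = \frac{19554748}{-115214 + \left(\frac{1}{\frac{62897}{925}} \left(-818\right) + 185\right)} = \frac{19554748}{-115214 + \left(\frac{925}{62897} \left(-818\right) + 185\right)} = \frac{19554748}{-115214 + \left(- \frac{756650}{62897} + 185\right)} = \frac{19554748}{-115214 + \frac{10879295}{62897}} = \frac{19554748}{- \frac{7235735663}{62897}} = 19554748 \left(- \frac{62897}{7235735663}\right) = - \frac{1229934984956}{7235735663}$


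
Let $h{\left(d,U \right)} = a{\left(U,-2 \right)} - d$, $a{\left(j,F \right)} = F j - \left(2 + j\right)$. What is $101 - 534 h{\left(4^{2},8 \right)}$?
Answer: $22529$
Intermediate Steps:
$a{\left(j,F \right)} = -2 - j + F j$
$h{\left(d,U \right)} = -2 - d - 3 U$ ($h{\left(d,U \right)} = \left(-2 - U - 2 U\right) - d = \left(-2 - 3 U\right) - d = -2 - d - 3 U$)
$101 - 534 h{\left(4^{2},8 \right)} = 101 - 534 \left(-2 - 4^{2} - 24\right) = 101 - 534 \left(-2 - 16 - 24\right) = 101 - -22428 = 101 + 22428 = 22529$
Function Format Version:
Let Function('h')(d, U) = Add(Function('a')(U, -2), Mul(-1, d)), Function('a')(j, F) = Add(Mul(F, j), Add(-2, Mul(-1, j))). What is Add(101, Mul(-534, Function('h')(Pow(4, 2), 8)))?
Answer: 22529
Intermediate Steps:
Function('a')(j, F) = Add(-2, Mul(-1, j), Mul(F, j))
Function('h')(d, U) = Add(-2, Mul(-1, d), Mul(-3, U)) (Function('h')(d, U) = Add(Add(-2, Mul(-1, U), Mul(-2, U)), Mul(-1, d)) = Add(Add(-2, Mul(-3, U)), Mul(-1, d)) = Add(-2, Mul(-1, d), Mul(-3, U)))
Add(101, Mul(-534, Function('h')(Pow(4, 2), 8))) = Add(101, Mul(-534, Add(-2, Mul(-1, Pow(4, 2)), Mul(-3, 8)))) = Add(101, Mul(-534, Add(-2, Mul(-1, 16), -24))) = Add(101, Mul(-534, Add(-2, -16, -24))) = Add(101, Mul(-534, -42)) = Add(101, 22428) = 22529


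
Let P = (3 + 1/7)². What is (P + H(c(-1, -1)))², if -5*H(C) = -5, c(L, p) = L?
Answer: 284089/2401 ≈ 118.32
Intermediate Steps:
H(C) = 1 (H(C) = -⅕*(-5) = 1)
P = 484/49 (P = (3 + 1*(⅐))² = (3 + ⅐)² = (22/7)² = 484/49 ≈ 9.8775)
(P + H(c(-1, -1)))² = (484/49 + 1)² = (533/49)² = 284089/2401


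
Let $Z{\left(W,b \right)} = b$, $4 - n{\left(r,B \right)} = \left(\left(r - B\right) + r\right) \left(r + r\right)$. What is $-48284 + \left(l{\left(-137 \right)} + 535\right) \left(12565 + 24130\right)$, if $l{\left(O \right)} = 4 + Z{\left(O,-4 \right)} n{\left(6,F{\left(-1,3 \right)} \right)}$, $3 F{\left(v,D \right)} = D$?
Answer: $38518161$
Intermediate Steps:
$F{\left(v,D \right)} = \frac{D}{3}$
$n{\left(r,B \right)} = 4 - 2 r \left(- B + 2 r\right)$ ($n{\left(r,B \right)} = 4 - \left(\left(r - B\right) + r\right) \left(r + r\right) = 4 - \left(- B + 2 r\right) 2 r = 4 - 2 r \left(- B + 2 r\right)$)
$l{\left(O \right)} = 516$ ($l{\left(O \right)} = 4 - 4 \left(4 - 4 \cdot 6^{2} + 2 \cdot \frac{1}{3} \cdot 3 \cdot 6\right) = 4 - 4 \left(4 - 144 + 2 \cdot 1 \cdot 6\right) = 4 - 4 \left(4 - 144 + 12\right) = 4 - -512 = 4 + 512 = 516$)
$-48284 + \left(l{\left(-137 \right)} + 535\right) \left(12565 + 24130\right) = -48284 + \left(516 + 535\right) \left(12565 + 24130\right) = -48284 + 1051 \cdot 36695 = -48284 + 38566445 = 38518161$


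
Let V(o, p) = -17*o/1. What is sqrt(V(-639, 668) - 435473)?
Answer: I*sqrt(424610) ≈ 651.62*I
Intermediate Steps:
V(o, p) = -17*o
sqrt(V(-639, 668) - 435473) = sqrt(-17*(-639) - 435473) = sqrt(10863 - 435473) = sqrt(-424610) = I*sqrt(424610)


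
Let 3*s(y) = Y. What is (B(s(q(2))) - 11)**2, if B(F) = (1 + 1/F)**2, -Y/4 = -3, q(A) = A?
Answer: 22801/256 ≈ 89.066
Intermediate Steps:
Y = 12 (Y = -4*(-3) = 12)
s(y) = 4 (s(y) = (1/3)*12 = 4)
(B(s(q(2))) - 11)**2 = ((1 + 4)**2/4**2 - 11)**2 = ((1/16)*5**2 - 11)**2 = ((1/16)*25 - 11)**2 = (25/16 - 11)**2 = (-151/16)**2 = 22801/256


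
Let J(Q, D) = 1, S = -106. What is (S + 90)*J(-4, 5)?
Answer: -16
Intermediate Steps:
(S + 90)*J(-4, 5) = (-106 + 90)*1 = -16*1 = -16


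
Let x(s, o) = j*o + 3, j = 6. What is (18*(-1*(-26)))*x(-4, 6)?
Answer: 18252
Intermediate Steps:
x(s, o) = 3 + 6*o (x(s, o) = 6*o + 3 = 3 + 6*o)
(18*(-1*(-26)))*x(-4, 6) = (18*(-1*(-26)))*(3 + 6*6) = (18*26)*(3 + 36) = 468*39 = 18252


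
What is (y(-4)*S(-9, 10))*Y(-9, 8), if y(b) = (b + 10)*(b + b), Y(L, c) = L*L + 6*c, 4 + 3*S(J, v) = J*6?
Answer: 119712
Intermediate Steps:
S(J, v) = -4/3 + 2*J (S(J, v) = -4/3 + (J*6)/3 = -4/3 + (6*J)/3 = -4/3 + 2*J)
Y(L, c) = L² + 6*c
y(b) = 2*b*(10 + b) (y(b) = (10 + b)*(2*b) = 2*b*(10 + b))
(y(-4)*S(-9, 10))*Y(-9, 8) = ((2*(-4)*(10 - 4))*(-4/3 + 2*(-9)))*((-9)² + 6*8) = ((2*(-4)*6)*(-4/3 - 18))*(81 + 48) = -48*(-58/3)*129 = 928*129 = 119712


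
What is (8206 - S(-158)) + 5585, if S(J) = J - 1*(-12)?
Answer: 13937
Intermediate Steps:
S(J) = 12 + J (S(J) = J + 12 = 12 + J)
(8206 - S(-158)) + 5585 = (8206 - (12 - 158)) + 5585 = (8206 - 1*(-146)) + 5585 = (8206 + 146) + 5585 = 8352 + 5585 = 13937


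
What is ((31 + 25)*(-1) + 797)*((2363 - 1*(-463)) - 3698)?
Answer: -646152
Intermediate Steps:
((31 + 25)*(-1) + 797)*((2363 - 1*(-463)) - 3698) = (56*(-1) + 797)*((2363 + 463) - 3698) = (-56 + 797)*(2826 - 3698) = 741*(-872) = -646152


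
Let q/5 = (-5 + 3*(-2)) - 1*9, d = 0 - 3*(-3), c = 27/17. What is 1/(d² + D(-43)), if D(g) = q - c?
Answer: -17/350 ≈ -0.048571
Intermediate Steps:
c = 27/17 (c = 27*(1/17) = 27/17 ≈ 1.5882)
d = 9 (d = 0 + 9 = 9)
q = -100 (q = 5*((-5 + 3*(-2)) - 1*9) = 5*((-5 - 6) - 9) = 5*(-11 - 9) = 5*(-20) = -100)
D(g) = -1727/17 (D(g) = -100 - 1*27/17 = -100 - 27/17 = -1727/17)
1/(d² + D(-43)) = 1/(9² - 1727/17) = 1/(81 - 1727/17) = 1/(-350/17) = -17/350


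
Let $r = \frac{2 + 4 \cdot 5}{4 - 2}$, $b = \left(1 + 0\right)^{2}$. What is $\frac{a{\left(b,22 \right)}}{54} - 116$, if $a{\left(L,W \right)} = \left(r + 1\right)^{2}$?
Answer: $- \frac{340}{3} \approx -113.33$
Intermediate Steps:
$b = 1$ ($b = 1^{2} = 1$)
$r = 11$ ($r = \frac{2 + 20}{2} = 22 \cdot \frac{1}{2} = 11$)
$a{\left(L,W \right)} = 144$ ($a{\left(L,W \right)} = \left(11 + 1\right)^{2} = 12^{2} = 144$)
$\frac{a{\left(b,22 \right)}}{54} - 116 = \frac{144}{54} - 116 = 144 \cdot \frac{1}{54} - 116 = \frac{8}{3} - 116 = - \frac{340}{3}$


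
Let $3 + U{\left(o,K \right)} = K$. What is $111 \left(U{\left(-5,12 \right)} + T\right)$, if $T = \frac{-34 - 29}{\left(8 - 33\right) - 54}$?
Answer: $\frac{85914}{79} \approx 1087.5$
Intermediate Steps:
$U{\left(o,K \right)} = -3 + K$
$T = \frac{63}{79}$ ($T = - \frac{63}{-25 - 54} = - \frac{63}{-79} = \left(-63\right) \left(- \frac{1}{79}\right) = \frac{63}{79} \approx 0.79747$)
$111 \left(U{\left(-5,12 \right)} + T\right) = 111 \left(\left(-3 + 12\right) + \frac{63}{79}\right) = 111 \left(9 + \frac{63}{79}\right) = 111 \cdot \frac{774}{79} = \frac{85914}{79}$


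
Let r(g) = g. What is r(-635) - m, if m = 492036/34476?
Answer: -1865358/2873 ≈ -649.27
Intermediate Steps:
m = 41003/2873 (m = 492036*(1/34476) = 41003/2873 ≈ 14.272)
r(-635) - m = -635 - 1*41003/2873 = -635 - 41003/2873 = -1865358/2873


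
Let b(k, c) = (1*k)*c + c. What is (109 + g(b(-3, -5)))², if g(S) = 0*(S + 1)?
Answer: 11881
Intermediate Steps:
b(k, c) = c + c*k (b(k, c) = k*c + c = c*k + c = c + c*k)
g(S) = 0 (g(S) = 0*(1 + S) = 0)
(109 + g(b(-3, -5)))² = (109 + 0)² = 109² = 11881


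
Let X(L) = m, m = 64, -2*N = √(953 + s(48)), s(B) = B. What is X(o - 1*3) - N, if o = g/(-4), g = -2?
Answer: 64 + √1001/2 ≈ 79.819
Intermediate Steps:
o = ½ (o = -2/(-4) = -2*(-¼) = ½ ≈ 0.50000)
N = -√1001/2 (N = -√(953 + 48)/2 = -√1001/2 ≈ -15.819)
X(L) = 64
X(o - 1*3) - N = 64 - (-1)*√1001/2 = 64 + √1001/2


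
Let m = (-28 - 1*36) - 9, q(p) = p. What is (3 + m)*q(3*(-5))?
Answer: 1050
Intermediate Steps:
m = -73 (m = (-28 - 36) - 9 = -64 - 9 = -73)
(3 + m)*q(3*(-5)) = (3 - 73)*(3*(-5)) = -70*(-15) = 1050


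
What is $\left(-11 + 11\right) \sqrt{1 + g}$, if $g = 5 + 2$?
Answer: $0$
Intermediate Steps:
$g = 7$
$\left(-11 + 11\right) \sqrt{1 + g} = \left(-11 + 11\right) \sqrt{1 + 7} = 0 \sqrt{8} = 0 \cdot 2 \sqrt{2} = 0$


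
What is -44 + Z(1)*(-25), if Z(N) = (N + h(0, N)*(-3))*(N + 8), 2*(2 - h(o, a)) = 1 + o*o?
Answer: 1487/2 ≈ 743.50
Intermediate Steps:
h(o, a) = 3/2 - o²/2 (h(o, a) = 2 - (1 + o*o)/2 = 2 - (1 + o²)/2 = 2 + (-½ - o²/2) = 3/2 - o²/2)
Z(N) = (8 + N)*(-9/2 + N) (Z(N) = (N + (3/2 - ½*0²)*(-3))*(N + 8) = (N + (3/2 - ½*0)*(-3))*(8 + N) = (N + (3/2 + 0)*(-3))*(8 + N) = (N + (3/2)*(-3))*(8 + N) = (N - 9/2)*(8 + N) = (-9/2 + N)*(8 + N) = (8 + N)*(-9/2 + N))
-44 + Z(1)*(-25) = -44 + (-36 + 1² + (7/2)*1)*(-25) = -44 + (-36 + 1 + 7/2)*(-25) = -44 - 63/2*(-25) = -44 + 1575/2 = 1487/2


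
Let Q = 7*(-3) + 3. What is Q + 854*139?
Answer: 118688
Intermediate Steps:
Q = -18 (Q = -21 + 3 = -18)
Q + 854*139 = -18 + 854*139 = -18 + 118706 = 118688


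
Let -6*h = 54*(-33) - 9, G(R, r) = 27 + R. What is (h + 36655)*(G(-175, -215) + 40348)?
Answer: 1485530700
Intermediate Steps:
h = 597/2 (h = -(54*(-33) - 9)/6 = -(-1782 - 9)/6 = -1/6*(-1791) = 597/2 ≈ 298.50)
(h + 36655)*(G(-175, -215) + 40348) = (597/2 + 36655)*((27 - 175) + 40348) = 73907*(-148 + 40348)/2 = (73907/2)*40200 = 1485530700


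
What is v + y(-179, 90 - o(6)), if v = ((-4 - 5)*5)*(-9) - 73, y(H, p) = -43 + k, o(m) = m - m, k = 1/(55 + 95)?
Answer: 43351/150 ≈ 289.01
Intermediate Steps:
k = 1/150 ≈ 0.0066667
o(m) = 0
y(H, p) = -6449/150 (y(H, p) = -43 + 1/150 = -6449/150)
v = 332 (v = -9*5*(-9) - 73 = -45*(-9) - 73 = 405 - 73 = 332)
v + y(-179, 90 - o(6)) = 332 - 6449/150 = 43351/150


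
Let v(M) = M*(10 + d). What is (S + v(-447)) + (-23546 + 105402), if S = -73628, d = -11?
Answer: 8675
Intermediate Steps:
v(M) = -M (v(M) = M*(10 - 11) = M*(-1) = -M)
(S + v(-447)) + (-23546 + 105402) = (-73628 - 1*(-447)) + (-23546 + 105402) = (-73628 + 447) + 81856 = -73181 + 81856 = 8675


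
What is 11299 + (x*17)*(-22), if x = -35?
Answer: 24389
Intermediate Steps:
11299 + (x*17)*(-22) = 11299 - 35*17*(-22) = 11299 - 595*(-22) = 11299 + 13090 = 24389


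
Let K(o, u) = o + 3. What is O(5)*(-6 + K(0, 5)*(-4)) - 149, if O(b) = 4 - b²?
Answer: 229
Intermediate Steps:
K(o, u) = 3 + o
O(5)*(-6 + K(0, 5)*(-4)) - 149 = (4 - 1*5²)*(-6 + (3 + 0)*(-4)) - 149 = (4 - 1*25)*(-6 + 3*(-4)) - 149 = (4 - 25)*(-6 - 12) - 149 = -21*(-18) - 149 = 378 - 149 = 229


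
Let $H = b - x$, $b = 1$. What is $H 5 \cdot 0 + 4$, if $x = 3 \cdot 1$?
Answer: $4$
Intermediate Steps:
$x = 3$
$H = -2$ ($H = 1 - 3 = -2$)
$H 5 \cdot 0 + 4 = - 2 \cdot 5 \cdot 0 + 4 = \left(-2\right) 0 + 4 = 0 + 4 = 4$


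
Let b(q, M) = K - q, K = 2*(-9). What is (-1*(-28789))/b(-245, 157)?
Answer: 28789/227 ≈ 126.82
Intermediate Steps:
K = -18
b(q, M) = -18 - q
(-1*(-28789))/b(-245, 157) = (-1*(-28789))/(-18 - 1*(-245)) = 28789/(-18 + 245) = 28789/227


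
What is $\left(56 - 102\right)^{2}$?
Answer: $2116$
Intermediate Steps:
$\left(56 - 102\right)^{2} = \left(-46\right)^{2} = 2116$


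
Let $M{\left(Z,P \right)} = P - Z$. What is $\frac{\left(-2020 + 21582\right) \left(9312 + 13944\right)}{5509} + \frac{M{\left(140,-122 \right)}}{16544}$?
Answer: $\frac{3763212267505}{45570448} \approx 82580.0$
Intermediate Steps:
$\frac{\left(-2020 + 21582\right) \left(9312 + 13944\right)}{5509} + \frac{M{\left(140,-122 \right)}}{16544} = \frac{\left(-2020 + 21582\right) \left(9312 + 13944\right)}{5509} + \frac{-122 - 140}{16544} = 19562 \cdot 23256 \cdot \frac{1}{5509} + \left(-122 - 140\right) \frac{1}{16544} = 454933872 \cdot \frac{1}{5509} - \frac{131}{8272} = \frac{454933872}{5509} - \frac{131}{8272} = \frac{3763212267505}{45570448}$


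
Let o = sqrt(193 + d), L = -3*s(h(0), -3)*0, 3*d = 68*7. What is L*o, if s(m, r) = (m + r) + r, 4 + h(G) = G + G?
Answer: 0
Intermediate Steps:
h(G) = -4 + 2*G (h(G) = -4 + (G + G) = -4 + 2*G)
d = 476/3 (d = (68*7)/3 = (1/3)*476 = 476/3 ≈ 158.67)
s(m, r) = m + 2*r
L = 0 (L = -3*((-4 + 2*0) + 2*(-3))*0 = -3*((-4 + 0) - 6)*0 = -3*(-4 - 6)*0 = -3*(-10)*0 = 30*0 = 0)
o = sqrt(3165)/3 (o = sqrt(193 + 476/3) = sqrt(1055/3) = sqrt(3165)/3 ≈ 18.753)
L*o = 0*(sqrt(3165)/3) = 0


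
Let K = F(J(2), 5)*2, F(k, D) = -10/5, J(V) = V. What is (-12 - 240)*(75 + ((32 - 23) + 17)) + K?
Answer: -25456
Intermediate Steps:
F(k, D) = -2 (F(k, D) = -10*⅕ = -2)
K = -4 (K = -2*2 = -4)
(-12 - 240)*(75 + ((32 - 23) + 17)) + K = (-12 - 240)*(75 + ((32 - 23) + 17)) - 4 = -252*(75 + (9 + 17)) - 4 = -252*(75 + 26) - 4 = -252*101 - 4 = -25452 - 4 = -25456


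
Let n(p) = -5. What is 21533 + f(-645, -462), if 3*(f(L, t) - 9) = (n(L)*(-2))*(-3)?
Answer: 21532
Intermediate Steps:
f(L, t) = -1 (f(L, t) = 9 + (-5*(-2)*(-3))/3 = 9 + (10*(-3))/3 = 9 + (⅓)*(-30) = 9 - 10 = -1)
21533 + f(-645, -462) = 21533 - 1 = 21532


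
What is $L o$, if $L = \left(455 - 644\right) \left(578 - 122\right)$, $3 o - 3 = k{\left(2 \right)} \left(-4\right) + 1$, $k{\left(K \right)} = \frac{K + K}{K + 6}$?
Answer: $-57456$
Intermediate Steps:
$k{\left(K \right)} = \frac{2 K}{6 + K}$
$o = \frac{2}{3}$ ($o = 1 + \frac{2 \cdot 2 \frac{1}{6 + 2} \left(-4\right) + 1}{3} = 1 + \frac{2 \cdot 2 \cdot \frac{1}{8} \left(-4\right) + 1}{3} = 1 + \frac{\frac{1}{2} \left(-4\right) + 1}{3} = 1 + \frac{-2 + 1}{3} = 1 + \frac{1}{3} \left(-1\right) = 1 - \frac{1}{3} = \frac{2}{3} \approx 0.66667$)
$L = -86184$ ($L = \left(-189\right) 456 = -86184$)
$L o = \left(-86184\right) \frac{2}{3} = -57456$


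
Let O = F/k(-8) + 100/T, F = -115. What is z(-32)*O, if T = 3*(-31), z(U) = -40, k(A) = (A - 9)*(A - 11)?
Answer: 1719800/30039 ≈ 57.252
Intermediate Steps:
k(A) = (-11 + A)*(-9 + A) (k(A) = (-9 + A)*(-11 + A) = (-11 + A)*(-9 + A))
T = -93
O = -42995/30039 (O = -115/(99 + (-8)² - 20*(-8)) + 100/(-93) = -115/(99 + 64 + 160) + 100*(-1/93) = -115/323 - 100/93 = -42995/30039 ≈ -1.4313)
z(-32)*O = -40*(-42995/30039) = 1719800/30039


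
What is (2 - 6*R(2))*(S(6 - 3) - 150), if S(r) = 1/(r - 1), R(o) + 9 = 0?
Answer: -8372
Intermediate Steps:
R(o) = -9 (R(o) = -9 + 0 = -9)
S(r) = 1/(-1 + r)
(2 - 6*R(2))*(S(6 - 3) - 150) = (2 - 6*(-9))*(1/(-1 + (6 - 3)) - 150) = (2 + 54)*(1/(-1 + 3) - 150) = 56*(1/2 - 150) = 56*(-299/2) = -8372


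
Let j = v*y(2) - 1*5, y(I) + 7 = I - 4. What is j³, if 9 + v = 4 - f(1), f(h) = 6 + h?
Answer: 1092727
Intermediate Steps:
y(I) = -11 + I (y(I) = -7 + (I - 4) = -7 + (-4 + I) = -11 + I)
v = -12 (v = -9 + (4 - (6 + 1)) = -9 + (4 - 1*7) = -9 + (4 - 7) = -9 - 3 = -12)
j = 103 (j = -12*(-11 + 2) - 1*5 = -12*(-9) - 5 = 108 - 5 = 103)
j³ = 103³ = 1092727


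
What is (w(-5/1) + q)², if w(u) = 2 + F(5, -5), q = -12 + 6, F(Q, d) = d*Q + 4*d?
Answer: 2401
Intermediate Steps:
F(Q, d) = 4*d + Q*d (F(Q, d) = Q*d + 4*d = 4*d + Q*d)
q = -6
w(u) = -43 (w(u) = 2 - 5*(4 + 5) = 2 - 5*9 = 2 - 45 = -43)
(w(-5/1) + q)² = (-43 - 6)² = (-49)² = 2401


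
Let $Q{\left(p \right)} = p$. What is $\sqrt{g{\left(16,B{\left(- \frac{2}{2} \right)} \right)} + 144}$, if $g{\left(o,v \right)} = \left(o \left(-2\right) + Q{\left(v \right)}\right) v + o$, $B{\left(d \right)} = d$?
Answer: $\sqrt{193} \approx 13.892$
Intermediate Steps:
$g{\left(o,v \right)} = o + v \left(v - 2 o\right)$ ($g{\left(o,v \right)} = \left(o \left(-2\right) + v\right) v + o = \left(- 2 o + v\right) v + o = \left(v - 2 o\right) v + o = v \left(v - 2 o\right) + o = o + v \left(v - 2 o\right)$)
$\sqrt{g{\left(16,B{\left(- \frac{2}{2} \right)} \right)} + 144} = \sqrt{\left(16 + \left(- \frac{2}{2}\right)^{2} - 32 \left(- \frac{2}{2}\right)\right) + 144} = \sqrt{\left(16 + \left(\left(-2\right) \frac{1}{2}\right)^{2} - 32 \left(\left(-2\right) \frac{1}{2}\right)\right) + 144} = \sqrt{\left(16 + \left(-1\right)^{2} - 32 \left(-1\right)\right) + 144} = \sqrt{\left(16 + 1 + 32\right) + 144} = \sqrt{49 + 144} = \sqrt{193}$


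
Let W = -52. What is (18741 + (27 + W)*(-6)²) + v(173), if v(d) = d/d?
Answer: 17842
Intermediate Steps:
v(d) = 1
(18741 + (27 + W)*(-6)²) + v(173) = (18741 + (27 - 52)*(-6)²) + 1 = (18741 - 25*36) + 1 = (18741 - 900) + 1 = 17841 + 1 = 17842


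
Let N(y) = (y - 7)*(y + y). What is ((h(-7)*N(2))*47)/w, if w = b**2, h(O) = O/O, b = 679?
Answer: -940/461041 ≈ -0.0020389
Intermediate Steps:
h(O) = 1
N(y) = 2*y*(-7 + y) (N(y) = (-7 + y)*(2*y) = 2*y*(-7 + y))
w = 461041 (w = 679**2 = 461041)
((h(-7)*N(2))*47)/w = ((1*(2*2*(-7 + 2)))*47)/461041 = ((1*(2*2*(-5)))*47)*(1/461041) = ((1*(-20))*47)*(1/461041) = -20*47*(1/461041) = -940*1/461041 = -940/461041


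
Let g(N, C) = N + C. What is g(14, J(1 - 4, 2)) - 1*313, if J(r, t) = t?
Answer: -297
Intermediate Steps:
g(N, C) = C + N
g(14, J(1 - 4, 2)) - 1*313 = (2 + 14) - 1*313 = 16 - 313 = -297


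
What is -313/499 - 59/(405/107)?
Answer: -3276952/202095 ≈ -16.215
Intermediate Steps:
-313/499 - 59/(405/107) = -313*1/499 - 59/(405*(1/107)) = -313/499 - 59/405/107 = -313/499 - 59*107/405 = -313/499 - 6313/405 = -3276952/202095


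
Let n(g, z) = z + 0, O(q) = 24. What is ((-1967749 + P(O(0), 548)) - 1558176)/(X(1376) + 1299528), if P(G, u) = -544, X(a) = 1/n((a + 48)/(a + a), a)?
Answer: -4852421344/1788150529 ≈ -2.7137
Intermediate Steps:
n(g, z) = z
X(a) = 1/a
((-1967749 + P(O(0), 548)) - 1558176)/(X(1376) + 1299528) = ((-1967749 - 544) - 1558176)/(1/1376 + 1299528) = (-1968293 - 1558176)/(1/1376 + 1299528) = -3526469/1788150529/1376 = -3526469*1376/1788150529 = -4852421344/1788150529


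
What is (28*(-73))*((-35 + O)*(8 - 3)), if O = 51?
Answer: -163520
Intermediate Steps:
(28*(-73))*((-35 + O)*(8 - 3)) = (28*(-73))*((-35 + 51)*(8 - 3)) = -32704*5 = -2044*80 = -163520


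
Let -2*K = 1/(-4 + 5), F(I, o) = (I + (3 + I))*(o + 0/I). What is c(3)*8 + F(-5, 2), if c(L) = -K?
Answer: -10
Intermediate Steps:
F(I, o) = o*(3 + 2*I) (F(I, o) = (3 + 2*I)*(o + 0) = (3 + 2*I)*o = o*(3 + 2*I))
K = -½ (K = -1/(2*(-4 + 5)) = -½/1 = -½*1 = -½ ≈ -0.50000)
c(L) = ½ (c(L) = -1*(-½) = ½)
c(3)*8 + F(-5, 2) = (½)*8 + 2*(3 + 2*(-5)) = 4 + 2*(3 - 10) = 4 + 2*(-7) = 4 - 14 = -10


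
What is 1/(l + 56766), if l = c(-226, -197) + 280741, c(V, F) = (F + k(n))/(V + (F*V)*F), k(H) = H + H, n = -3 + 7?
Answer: 8771060/2960294147609 ≈ 2.9629e-6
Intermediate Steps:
n = 4
k(H) = 2*H
c(V, F) = (8 + F)/(V + V*F²) (c(V, F) = (F + 2*4)/(V + (F*V)*F) = (F + 8)/(V + V*F²) = (8 + F)/(V + V*F²))
l = 2462396155649/8771060 (l = (8 - 197)/((-226)*(1 + (-197)²)) + 280741 = -1/226*(-189)/(1 + 38809) + 280741 = -1/226*(-189)/38810 + 280741 = -1/226*1/38810*(-189) + 280741 = 189/8771060 + 280741 = 2462396155649/8771060 ≈ 2.8074e+5)
1/(l + 56766) = 1/(2462396155649/8771060 + 56766) = 1/(2960294147609/8771060) = 8771060/2960294147609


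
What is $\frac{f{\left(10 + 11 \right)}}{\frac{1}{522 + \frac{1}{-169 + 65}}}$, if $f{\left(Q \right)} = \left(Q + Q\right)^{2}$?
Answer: $\frac{23940567}{26} \approx 9.2079 \cdot 10^{5}$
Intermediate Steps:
$f{\left(Q \right)} = 4 Q^{2}$ ($f{\left(Q \right)} = \left(2 Q\right)^{2} = 4 Q^{2}$)
$\frac{f{\left(10 + 11 \right)}}{\frac{1}{522 + \frac{1}{-169 + 65}}} = \frac{4 \left(10 + 11\right)^{2}}{\frac{1}{522 + \frac{1}{-169 + 65}}} = \frac{4 \cdot 21^{2}}{\frac{1}{522 + \frac{1}{-104}}} = \frac{4 \cdot 441}{\frac{1}{522 - \frac{1}{104}}} = \frac{1764}{\frac{1}{\frac{54287}{104}}} = \frac{1764}{\frac{104}{54287}} = 1764 \cdot \frac{54287}{104} = \frac{23940567}{26}$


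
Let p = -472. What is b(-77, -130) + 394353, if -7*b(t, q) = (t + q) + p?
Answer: 394450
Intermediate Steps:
b(t, q) = 472/7 - q/7 - t/7 (b(t, q) = -((t + q) - 472)/7 = -((q + t) - 472)/7 = -(-472 + q + t)/7 = 472/7 - q/7 - t/7)
b(-77, -130) + 394353 = (472/7 - ⅐*(-130) - ⅐*(-77)) + 394353 = (472/7 + 130/7 + 11) + 394353 = 97 + 394353 = 394450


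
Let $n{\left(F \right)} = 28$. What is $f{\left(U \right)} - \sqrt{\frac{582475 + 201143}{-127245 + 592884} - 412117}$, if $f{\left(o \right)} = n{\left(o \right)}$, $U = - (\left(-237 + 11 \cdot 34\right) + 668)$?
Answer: $28 - \frac{i \sqrt{9928301165279295}}{155213} \approx 28.0 - 641.96 i$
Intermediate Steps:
$U = -805$ ($U = - (\left(-237 + 374\right) + 668) = - (137 + 668) = \left(-1\right) 805 = -805$)
$f{\left(o \right)} = 28$
$f{\left(U \right)} - \sqrt{\frac{582475 + 201143}{-127245 + 592884} - 412117} = 28 - \sqrt{\frac{582475 + 201143}{-127245 + 592884} - 412117} = 28 - \sqrt{\frac{783618}{465639} - 412117} = 28 - \sqrt{783618 \cdot \frac{1}{465639} - 412117} = 28 - \sqrt{\frac{261206}{155213} - 412117} = 28 - \sqrt{- \frac{63965654715}{155213}} = 28 - \frac{i \sqrt{9928301165279295}}{155213}$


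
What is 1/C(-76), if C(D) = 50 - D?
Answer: 1/126 ≈ 0.0079365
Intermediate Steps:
1/C(-76) = 1/(50 - 1*(-76)) = 1/(50 + 76) = 1/126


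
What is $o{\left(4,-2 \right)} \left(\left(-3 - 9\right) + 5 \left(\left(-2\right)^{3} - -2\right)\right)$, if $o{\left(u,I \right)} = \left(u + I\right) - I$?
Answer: $-168$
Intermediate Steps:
$o{\left(u,I \right)} = u$ ($o{\left(u,I \right)} = \left(I + u\right) - I = u$)
$o{\left(4,-2 \right)} \left(\left(-3 - 9\right) + 5 \left(\left(-2\right)^{3} - -2\right)\right) = 4 \left(\left(-3 - 9\right) + 5 \left(\left(-2\right)^{3} - -2\right)\right) = 4 \left(\left(-3 - 9\right) + 5 \left(-8 + 2\right)\right) = 4 \left(-12 + 5 \left(-6\right)\right) = 4 \left(-12 - 30\right) = 4 \left(-42\right) = -168$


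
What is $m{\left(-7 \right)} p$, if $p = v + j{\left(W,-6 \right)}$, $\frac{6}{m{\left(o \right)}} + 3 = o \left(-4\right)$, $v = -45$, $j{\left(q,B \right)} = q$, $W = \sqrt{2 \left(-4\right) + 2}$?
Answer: $- \frac{54}{5} + \frac{6 i \sqrt{6}}{25} \approx -10.8 + 0.58788 i$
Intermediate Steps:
$W = i \sqrt{6}$ ($W = \sqrt{-8 + 2} = \sqrt{-6} = i \sqrt{6} \approx 2.4495 i$)
$m{\left(o \right)} = \frac{6}{-3 - 4 o}$ ($m{\left(o \right)} = \frac{6}{-3 + o \left(-4\right)} = \frac{6}{-3 - 4 o}$)
$p = -45 + i \sqrt{6} \approx -45.0 + 2.4495 i$
$m{\left(-7 \right)} p = - \frac{6}{3 + 4 \left(-7\right)} \left(-45 + i \sqrt{6}\right) = - \frac{6}{3 - 28} \left(-45 + i \sqrt{6}\right) = - \frac{6}{-25} \left(-45 + i \sqrt{6}\right) = \left(-6\right) \left(- \frac{1}{25}\right) \left(-45 + i \sqrt{6}\right) = \frac{6 \left(-45 + i \sqrt{6}\right)}{25} = - \frac{54}{5} + \frac{6 i \sqrt{6}}{25}$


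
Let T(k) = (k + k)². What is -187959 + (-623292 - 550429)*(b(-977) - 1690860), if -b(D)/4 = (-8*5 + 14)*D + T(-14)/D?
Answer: 2055464750334157/977 ≈ 2.1039e+12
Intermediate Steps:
T(k) = 4*k² (T(k) = (2*k)² = 4*k²)
b(D) = -3136/D + 104*D (b(D) = -4*((-8*5 + 14)*D + (4*(-14)²)/D) = -4*((-40 + 14)*D + (4*196)/D) = -4*(-26*D + 784/D) = -3136/D + 104*D)
-187959 + (-623292 - 550429)*(b(-977) - 1690860) = -187959 + (-623292 - 550429)*((-3136/(-977) + 104*(-977)) - 1690860) = -187959 - 1173721*((-3136*(-1/977) - 101608) - 1690860) = -187959 - 1173721*((3136/977 - 101608) - 1690860) = -187959 - 1173721*(-99267880/977 - 1690860) = -187959 - 1173721*(-1751238100/977) = -187959 + 2055464933970100/977 = 2055464750334157/977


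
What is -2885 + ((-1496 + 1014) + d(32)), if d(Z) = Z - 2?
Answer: -3337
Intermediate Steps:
d(Z) = -2 + Z
-2885 + ((-1496 + 1014) + d(32)) = -2885 + ((-1496 + 1014) + (-2 + 32)) = -2885 + (-482 + 30) = -2885 - 452 = -3337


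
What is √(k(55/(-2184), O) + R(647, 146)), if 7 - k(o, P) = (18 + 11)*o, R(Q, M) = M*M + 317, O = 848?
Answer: √25805791830/1092 ≈ 147.11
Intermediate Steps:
R(Q, M) = 317 + M² (R(Q, M) = M² + 317 = 317 + M²)
k(o, P) = 7 - 29*o (k(o, P) = 7 - (18 + 11)*o = 7 - 29*o)
√(k(55/(-2184), O) + R(647, 146)) = √((7 - 1595/(-2184)) + (317 + 146²)) = √((7 - 1595*(-1)/2184) + (317 + 21316)) = √((7 - 29*(-55/2184)) + 21633) = √((7 + 1595/2184) + 21633) = √(16883/2184 + 21633) = √(47263355/2184) = √25805791830/1092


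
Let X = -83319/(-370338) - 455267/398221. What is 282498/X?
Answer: -13887259734815868/45141098249 ≈ -3.0764e+5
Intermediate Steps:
X = -45141098249/49158789566 (X = -83319*(-1/370338) - 455267*1/398221 = 27773/123446 - 455267/398221 = -45141098249/49158789566 ≈ -0.91827)
282498/X = 282498/(-45141098249/49158789566) = 282498*(-49158789566/45141098249) = -13887259734815868/45141098249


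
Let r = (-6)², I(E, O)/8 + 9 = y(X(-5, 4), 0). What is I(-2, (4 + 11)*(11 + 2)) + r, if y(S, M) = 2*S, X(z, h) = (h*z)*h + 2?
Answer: -1284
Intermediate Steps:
X(z, h) = 2 + z*h² (X(z, h) = z*h² + 2 = 2 + z*h²)
I(E, O) = -1320 (I(E, O) = -72 + 8*(2*(2 - 5*4²)) = -72 + 8*(2*(2 - 5*16)) = -72 + 8*(2*(2 - 80)) = -72 + 8*(2*(-78)) = -72 + 8*(-156) = -72 - 1248 = -1320)
r = 36
I(-2, (4 + 11)*(11 + 2)) + r = -1320 + 36 = -1284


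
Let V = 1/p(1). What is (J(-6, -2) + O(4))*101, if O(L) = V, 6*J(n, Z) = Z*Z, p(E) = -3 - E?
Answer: 505/12 ≈ 42.083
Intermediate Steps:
J(n, Z) = Z²/6 (J(n, Z) = (Z*Z)/6 = Z²/6)
V = -¼ (V = 1/(-3 - 1*1) = 1/(-3 - 1) = 1/(-4) = -¼ ≈ -0.25000)
O(L) = -¼
(J(-6, -2) + O(4))*101 = ((⅙)*(-2)² - ¼)*101 = ((⅙)*4 - ¼)*101 = (⅔ - ¼)*101 = (5/12)*101 = 505/12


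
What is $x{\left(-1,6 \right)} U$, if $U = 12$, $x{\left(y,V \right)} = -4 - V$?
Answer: $-120$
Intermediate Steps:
$x{\left(-1,6 \right)} U = \left(-4 - 6\right) 12 = \left(-10\right) 12 = -120$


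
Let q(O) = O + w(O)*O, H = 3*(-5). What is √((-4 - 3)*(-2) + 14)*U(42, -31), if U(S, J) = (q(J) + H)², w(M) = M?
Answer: 1674450*√7 ≈ 4.4302e+6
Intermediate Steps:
H = -15
q(O) = O + O² (q(O) = O + O*O = O + O²)
U(S, J) = (-15 + J*(1 + J))² (U(S, J) = (J*(1 + J) - 15)² = (-15 + J*(1 + J))²)
√((-4 - 3)*(-2) + 14)*U(42, -31) = √((-4 - 3)*(-2) + 14)*(-15 - 31*(1 - 31))² = √(-7*(-2) + 14)*(-15 - 31*(-30))² = √(14 + 14)*(-15 + 930)² = √28*915² = (2*√7)*837225 = 1674450*√7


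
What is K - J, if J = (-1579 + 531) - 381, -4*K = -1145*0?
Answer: 1429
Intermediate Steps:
K = 0 (K = -(-1145)*0/4 = -¼*0 = 0)
J = -1429 (J = -1048 - 381 = -1429)
K - J = 0 - 1*(-1429) = 0 + 1429 = 1429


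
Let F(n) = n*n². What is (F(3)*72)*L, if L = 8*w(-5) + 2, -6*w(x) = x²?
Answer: -60912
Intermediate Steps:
w(x) = -x²/6
L = -94/3 (L = 8*(-⅙*(-5)²) + 2 = 8*(-⅙*25) + 2 = 8*(-25/6) + 2 = -100/3 + 2 = -94/3 ≈ -31.333)
F(n) = n³
(F(3)*72)*L = (3³*72)*(-94/3) = (27*72)*(-94/3) = 1944*(-94/3) = -60912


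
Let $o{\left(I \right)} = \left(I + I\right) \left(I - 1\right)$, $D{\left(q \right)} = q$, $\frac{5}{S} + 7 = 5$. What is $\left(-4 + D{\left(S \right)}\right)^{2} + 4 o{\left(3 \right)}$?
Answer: $\frac{361}{4} \approx 90.25$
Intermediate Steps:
$S = - \frac{5}{2}$ ($S = \frac{5}{-7 + 5} = \frac{5}{-2} = 5 \left(- \frac{1}{2}\right) = - \frac{5}{2} \approx -2.5$)
$o{\left(I \right)} = 2 I \left(-1 + I\right)$
$\left(-4 + D{\left(S \right)}\right)^{2} + 4 o{\left(3 \right)} = \left(-4 - \frac{5}{2}\right)^{2} + 4 \cdot 2 \cdot 3 \left(-1 + 3\right) = \left(- \frac{13}{2}\right)^{2} + 4 \cdot 2 \cdot 3 \cdot 2 = \frac{169}{4} + 4 \cdot 12 = \frac{169}{4} + 48 = \frac{361}{4}$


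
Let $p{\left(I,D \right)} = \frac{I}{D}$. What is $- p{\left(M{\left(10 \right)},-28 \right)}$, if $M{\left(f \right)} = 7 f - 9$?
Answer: $\frac{61}{28} \approx 2.1786$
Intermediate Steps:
$M{\left(f \right)} = -9 + 7 f$
$- p{\left(M{\left(10 \right)},-28 \right)} = - \frac{-9 + 7 \cdot 10}{-28} = - \frac{\left(-9 + 70\right) \left(-1\right)}{28} = - \frac{61 \left(-1\right)}{28} = \left(-1\right) \left(- \frac{61}{28}\right) = \frac{61}{28}$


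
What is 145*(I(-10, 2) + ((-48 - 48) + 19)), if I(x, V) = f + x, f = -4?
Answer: -13195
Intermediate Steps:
I(x, V) = -4 + x
145*(I(-10, 2) + ((-48 - 48) + 19)) = 145*((-4 - 10) + ((-48 - 48) + 19)) = 145*(-14 + (-96 + 19)) = 145*(-14 - 77) = 145*(-91) = -13195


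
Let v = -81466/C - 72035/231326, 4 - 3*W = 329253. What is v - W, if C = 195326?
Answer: 7438341116926873/67775973414 ≈ 1.0975e+5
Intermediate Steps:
W = -329249/3 (W = 4/3 - ⅓*329253 = 4/3 - 109751 = -329249/3 ≈ -1.0975e+5)
v = -16457756163/22591991138 (v = -81466/195326 - 72035/231326 = -81466*1/195326 - 72035*1/231326 = -40733/97663 - 72035/231326 = -16457756163/22591991138 ≈ -0.72848)
v - W = -16457756163/22591991138 - 1*(-329249/3) = -16457756163/22591991138 + 329249/3 = 7438341116926873/67775973414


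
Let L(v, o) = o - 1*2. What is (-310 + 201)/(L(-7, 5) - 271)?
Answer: 109/268 ≈ 0.40672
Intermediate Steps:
L(v, o) = -2 + o (L(v, o) = o - 2 = -2 + o)
(-310 + 201)/(L(-7, 5) - 271) = (-310 + 201)/((-2 + 5) - 271) = -109/(3 - 271) = -109/(-268) = -109*(-1/268) = 109/268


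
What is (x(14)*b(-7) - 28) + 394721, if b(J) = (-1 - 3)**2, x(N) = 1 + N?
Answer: 394933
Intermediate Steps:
b(J) = 16 (b(J) = (-4)**2 = 16)
(x(14)*b(-7) - 28) + 394721 = ((1 + 14)*16 - 28) + 394721 = (15*16 - 28) + 394721 = (240 - 28) + 394721 = 212 + 394721 = 394933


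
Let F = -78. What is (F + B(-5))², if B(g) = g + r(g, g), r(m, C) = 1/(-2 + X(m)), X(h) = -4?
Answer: 249001/36 ≈ 6916.7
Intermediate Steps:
r(m, C) = -⅙ (r(m, C) = 1/(-2 - 4) = 1/(-6) = -⅙)
B(g) = -⅙ + g (B(g) = g - ⅙ = -⅙ + g)
(F + B(-5))² = (-78 + (-⅙ - 5))² = (-78 - 31/6)² = (-499/6)² = 249001/36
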